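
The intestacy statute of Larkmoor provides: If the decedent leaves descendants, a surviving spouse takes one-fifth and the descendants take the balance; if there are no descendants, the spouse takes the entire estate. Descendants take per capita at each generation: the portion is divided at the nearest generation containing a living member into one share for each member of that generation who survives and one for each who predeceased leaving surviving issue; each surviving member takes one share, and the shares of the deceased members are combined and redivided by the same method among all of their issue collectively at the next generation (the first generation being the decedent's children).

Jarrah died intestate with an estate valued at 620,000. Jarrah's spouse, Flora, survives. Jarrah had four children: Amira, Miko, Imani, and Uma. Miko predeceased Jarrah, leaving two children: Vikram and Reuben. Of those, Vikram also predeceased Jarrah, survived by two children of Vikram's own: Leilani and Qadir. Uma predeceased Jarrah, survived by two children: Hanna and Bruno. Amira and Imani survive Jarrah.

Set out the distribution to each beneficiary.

Flora: 124,000; Amira: 124,000; Leilani: 31,000; Qadir: 31,000; Reuben: 62,000; Imani: 124,000; Hanna: 62,000; Bruno: 62,000

Flora takes one-fifth of 620,000 = 124,000. The remaining 496,000 passes to the descendants.
The descendants' portion (496,000) is divided at the children's generation into 4 shares of 124,000. Amira and Imani each take 124,000. The 2 shares of the deceased (Miko and Uma) are combined into a pool of 248,000.
That pool (248,000) is divided at the grandchildren's generation into 4 shares of 62,000. Reuben, Hanna, and Bruno each take 62,000. The remaining share for the deceased Vikram (62,000) is carried to the next generation.
That pool (62,000) is divided at the great-grandchildren's generation equally among Leilani and Qadir: 31,000 each.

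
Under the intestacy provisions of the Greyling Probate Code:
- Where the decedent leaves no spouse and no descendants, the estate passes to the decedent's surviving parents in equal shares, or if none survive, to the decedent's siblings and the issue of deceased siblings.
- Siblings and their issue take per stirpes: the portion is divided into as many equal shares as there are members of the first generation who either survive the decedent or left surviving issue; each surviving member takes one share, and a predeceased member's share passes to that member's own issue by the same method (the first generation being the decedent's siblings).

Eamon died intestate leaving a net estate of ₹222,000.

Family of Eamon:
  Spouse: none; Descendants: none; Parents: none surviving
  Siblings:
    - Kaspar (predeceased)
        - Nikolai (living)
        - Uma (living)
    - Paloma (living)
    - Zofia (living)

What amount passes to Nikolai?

The entire ₹222,000 passes to the siblings and their issue.
That amount (₹222,000) is divided into 3 shares of ₹74,000: Paloma and Zofia each take ₹74,000; Kaspar's ₹74,000 share passes to Kaspar's issue.
Kaspar's share (₹74,000) is divided into 2 shares of ₹37,000: Nikolai and Uma each take ₹37,000.

Nikolai receives ₹37,000.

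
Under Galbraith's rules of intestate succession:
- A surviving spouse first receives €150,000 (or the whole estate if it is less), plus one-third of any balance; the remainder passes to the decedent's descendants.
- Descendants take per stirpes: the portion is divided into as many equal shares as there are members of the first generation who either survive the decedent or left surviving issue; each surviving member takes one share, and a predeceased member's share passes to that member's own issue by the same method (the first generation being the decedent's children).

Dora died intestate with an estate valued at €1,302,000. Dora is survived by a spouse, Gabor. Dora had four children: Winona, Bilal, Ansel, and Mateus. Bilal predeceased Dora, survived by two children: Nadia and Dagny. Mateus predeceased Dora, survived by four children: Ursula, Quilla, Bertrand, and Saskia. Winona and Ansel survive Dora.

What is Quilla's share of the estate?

Gabor first takes €150,000, leaving a balance of €1,152,000. Gabor then takes one-third of the balance (€384,000), for a total of €534,000. The remaining €768,000 passes to the descendants.
The descendants' portion (€768,000) is divided into 4 shares of €192,000: Winona and Ansel each take €192,000; Bilal's €192,000 share passes to Bilal's issue; Mateus's €192,000 share passes to Mateus's issue.
Bilal's share (€192,000) is divided into 2 shares of €96,000: Nadia and Dagny each take €96,000.
Mateus's share (€192,000) is divided into 4 shares of €48,000: Ursula, Quilla, Bertrand, and Saskia each take €48,000.

Quilla receives €48,000.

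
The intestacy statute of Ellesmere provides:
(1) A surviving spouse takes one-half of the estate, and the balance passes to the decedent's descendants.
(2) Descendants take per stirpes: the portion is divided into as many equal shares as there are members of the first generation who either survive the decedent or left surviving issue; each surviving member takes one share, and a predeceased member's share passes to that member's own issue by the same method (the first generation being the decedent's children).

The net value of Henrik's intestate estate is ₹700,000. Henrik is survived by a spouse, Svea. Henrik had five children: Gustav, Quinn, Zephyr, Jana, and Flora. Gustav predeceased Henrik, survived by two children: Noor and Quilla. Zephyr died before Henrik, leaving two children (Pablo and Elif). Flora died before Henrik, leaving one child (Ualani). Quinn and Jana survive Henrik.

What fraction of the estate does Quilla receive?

Quilla receives 1/20 of the estate.

Svea takes one-half of ₹700,000 = ₹350,000. The remaining ₹350,000 passes to the descendants.
The descendants' portion (₹350,000) is divided into 5 shares of ₹70,000: Quinn and Jana each take ₹70,000; Gustav's ₹70,000 share passes to Gustav's issue; Zephyr's ₹70,000 share passes to Zephyr's issue; Flora's ₹70,000 share passes to Flora's issue.
Gustav's share (₹70,000) is divided into 2 shares of ₹35,000: Noor and Quilla each take ₹35,000.
Zephyr's share (₹70,000) is divided into 2 shares of ₹35,000: Pablo and Elif each take ₹35,000.
Flora's share (₹70,000) passes entirely to Ualani.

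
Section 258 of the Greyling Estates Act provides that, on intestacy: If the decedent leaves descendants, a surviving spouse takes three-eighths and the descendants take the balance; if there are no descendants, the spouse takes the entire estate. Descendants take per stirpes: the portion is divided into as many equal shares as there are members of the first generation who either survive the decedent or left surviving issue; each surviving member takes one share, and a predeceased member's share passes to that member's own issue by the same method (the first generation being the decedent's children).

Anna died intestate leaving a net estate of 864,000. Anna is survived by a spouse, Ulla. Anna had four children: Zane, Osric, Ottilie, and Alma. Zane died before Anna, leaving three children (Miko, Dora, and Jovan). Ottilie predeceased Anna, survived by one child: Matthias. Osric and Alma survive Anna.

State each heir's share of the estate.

Ulla takes three-eighths of 864,000 = 324,000. The remaining 540,000 passes to the descendants.
The descendants' portion (540,000) is divided into 4 shares of 135,000: Osric and Alma each take 135,000; Zane's 135,000 share passes to Zane's issue; Ottilie's 135,000 share passes to Ottilie's issue.
Zane's share (135,000) is divided into 3 shares of 45,000: Miko, Dora, and Jovan each take 45,000.
Ottilie's share (135,000) passes entirely to Matthias.

Ulla: 324,000; Miko: 45,000; Dora: 45,000; Jovan: 45,000; Osric: 135,000; Matthias: 135,000; Alma: 135,000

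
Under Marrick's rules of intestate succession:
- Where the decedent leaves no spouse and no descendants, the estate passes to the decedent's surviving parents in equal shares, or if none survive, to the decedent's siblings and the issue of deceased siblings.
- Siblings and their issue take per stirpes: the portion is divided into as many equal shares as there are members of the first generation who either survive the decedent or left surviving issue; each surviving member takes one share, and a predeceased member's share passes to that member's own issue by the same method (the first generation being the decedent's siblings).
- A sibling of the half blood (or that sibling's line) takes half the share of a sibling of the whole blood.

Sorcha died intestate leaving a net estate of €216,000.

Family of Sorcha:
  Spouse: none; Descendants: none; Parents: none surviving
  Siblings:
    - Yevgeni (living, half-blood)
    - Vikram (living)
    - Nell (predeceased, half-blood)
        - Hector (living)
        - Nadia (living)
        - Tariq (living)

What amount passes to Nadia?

Nadia receives €18,000.

The entire €216,000 passes to the siblings and their issue.
Counting each half-blood sibling's line as half a unit, there are 2 units in €216,000, so one unit is €108,000. Whole-blood lines (Vikram) take €108,000 each; half-blood lines (Yevgeni and Nell) take €54,000 each.
Nell's share (€54,000) is divided into 3 shares of €18,000: Hector, Nadia, and Tariq each take €18,000.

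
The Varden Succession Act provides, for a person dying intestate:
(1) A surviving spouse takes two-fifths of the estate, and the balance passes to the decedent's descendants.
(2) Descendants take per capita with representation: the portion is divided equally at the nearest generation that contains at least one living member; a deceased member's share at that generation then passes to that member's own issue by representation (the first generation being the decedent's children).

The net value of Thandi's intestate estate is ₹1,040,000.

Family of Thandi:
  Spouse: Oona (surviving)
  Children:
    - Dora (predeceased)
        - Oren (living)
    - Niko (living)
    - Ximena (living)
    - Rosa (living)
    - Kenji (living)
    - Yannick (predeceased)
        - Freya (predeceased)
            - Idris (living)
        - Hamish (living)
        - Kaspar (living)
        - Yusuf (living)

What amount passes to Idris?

Idris receives ₹26,000.

Oona takes two-fifths of ₹1,040,000 = ₹416,000. The remaining ₹624,000 passes to the descendants.
The descendants' portion (₹624,000) is divided into 6 shares of ₹104,000: Niko, Ximena, Rosa, and Kenji each take ₹104,000; Dora's ₹104,000 share passes to Dora's issue; Yannick's ₹104,000 share passes to Yannick's issue.
Dora's share (₹104,000) passes entirely to Oren.
Yannick's share (₹104,000) is divided into 4 shares of ₹26,000: Hamish, Kaspar, and Yusuf each take ₹26,000; Freya's ₹26,000 share passes to Freya's issue.
Freya's share (₹26,000) passes entirely to Idris.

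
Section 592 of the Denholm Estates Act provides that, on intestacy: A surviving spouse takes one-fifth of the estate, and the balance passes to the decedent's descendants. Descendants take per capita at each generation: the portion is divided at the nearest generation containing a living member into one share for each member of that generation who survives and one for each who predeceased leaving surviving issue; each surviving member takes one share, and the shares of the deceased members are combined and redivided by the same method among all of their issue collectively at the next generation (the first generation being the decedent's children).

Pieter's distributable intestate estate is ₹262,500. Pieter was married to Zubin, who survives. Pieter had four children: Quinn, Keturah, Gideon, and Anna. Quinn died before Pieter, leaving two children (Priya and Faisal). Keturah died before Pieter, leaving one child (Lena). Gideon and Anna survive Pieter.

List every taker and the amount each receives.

Zubin: ₹52,500; Priya: ₹35,000; Faisal: ₹35,000; Lena: ₹35,000; Gideon: ₹52,500; Anna: ₹52,500

Zubin takes one-fifth of ₹262,500 = ₹52,500. The remaining ₹210,000 passes to the descendants.
The descendants' portion (₹210,000) is divided at the children's generation into 4 shares of ₹52,500. Gideon and Anna each take ₹52,500. The 2 shares of the deceased (Quinn and Keturah) are combined into a pool of ₹105,000.
That pool (₹105,000) is divided at the grandchildren's generation equally among Priya, Faisal, and Lena: ₹35,000 each.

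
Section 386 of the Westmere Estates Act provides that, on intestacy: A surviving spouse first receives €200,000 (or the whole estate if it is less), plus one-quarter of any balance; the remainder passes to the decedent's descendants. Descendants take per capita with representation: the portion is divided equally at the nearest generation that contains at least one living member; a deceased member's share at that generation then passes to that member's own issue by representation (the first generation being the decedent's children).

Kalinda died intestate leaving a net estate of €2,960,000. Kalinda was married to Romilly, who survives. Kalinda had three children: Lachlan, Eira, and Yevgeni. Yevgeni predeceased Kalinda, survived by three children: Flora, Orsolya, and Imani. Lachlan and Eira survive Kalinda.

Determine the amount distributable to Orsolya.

Orsolya receives €230,000.

Romilly first takes €200,000, leaving a balance of €2,760,000. Romilly then takes one-quarter of the balance (€690,000), for a total of €890,000. The remaining €2,070,000 passes to the descendants.
The descendants' portion (€2,070,000) is divided into 3 shares of €690,000: Lachlan and Eira each take €690,000; Yevgeni's €690,000 share passes to Yevgeni's issue.
Yevgeni's share (€690,000) is divided into 3 shares of €230,000: Flora, Orsolya, and Imani each take €230,000.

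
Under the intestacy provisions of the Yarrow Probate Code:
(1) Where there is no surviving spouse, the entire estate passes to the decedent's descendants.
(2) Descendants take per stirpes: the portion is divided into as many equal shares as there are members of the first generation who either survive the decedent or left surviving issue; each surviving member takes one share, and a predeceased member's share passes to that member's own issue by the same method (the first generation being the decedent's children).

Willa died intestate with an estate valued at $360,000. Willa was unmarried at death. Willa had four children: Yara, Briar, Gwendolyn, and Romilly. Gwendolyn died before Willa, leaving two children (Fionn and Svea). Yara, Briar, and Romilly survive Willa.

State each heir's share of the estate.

The entire $360,000 passes to the descendants.
That amount ($360,000) is divided into 4 shares of $90,000: Yara, Briar, and Romilly each take $90,000; Gwendolyn's $90,000 share passes to Gwendolyn's issue.
Gwendolyn's share ($90,000) is divided into 2 shares of $45,000: Fionn and Svea each take $45,000.

Yara: $90,000; Briar: $90,000; Fionn: $45,000; Svea: $45,000; Romilly: $90,000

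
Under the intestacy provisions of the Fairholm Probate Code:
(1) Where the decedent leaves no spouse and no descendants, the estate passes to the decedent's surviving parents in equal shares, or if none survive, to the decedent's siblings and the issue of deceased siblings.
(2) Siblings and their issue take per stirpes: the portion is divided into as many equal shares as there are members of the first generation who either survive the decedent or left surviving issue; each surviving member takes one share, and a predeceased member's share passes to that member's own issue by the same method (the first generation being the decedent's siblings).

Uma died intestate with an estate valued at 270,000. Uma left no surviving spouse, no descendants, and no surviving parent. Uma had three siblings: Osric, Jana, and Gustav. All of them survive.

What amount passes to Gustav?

The entire 270,000 passes to the siblings and their issue.
That amount (270,000) is divided into 3 shares of 90,000: Osric, Jana, and Gustav each take 90,000.

Gustav receives 90,000.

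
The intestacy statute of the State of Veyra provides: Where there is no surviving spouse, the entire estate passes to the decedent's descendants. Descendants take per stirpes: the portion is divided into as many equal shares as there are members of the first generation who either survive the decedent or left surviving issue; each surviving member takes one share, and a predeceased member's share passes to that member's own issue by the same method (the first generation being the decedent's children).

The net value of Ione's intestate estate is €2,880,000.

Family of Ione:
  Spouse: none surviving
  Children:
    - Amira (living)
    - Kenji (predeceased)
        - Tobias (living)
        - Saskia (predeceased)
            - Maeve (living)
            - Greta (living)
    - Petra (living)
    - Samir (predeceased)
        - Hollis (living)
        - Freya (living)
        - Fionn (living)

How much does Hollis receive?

Hollis receives €240,000.

The entire €2,880,000 passes to the descendants.
That amount (€2,880,000) is divided into 4 shares of €720,000: Amira and Petra each take €720,000; Kenji's €720,000 share passes to Kenji's issue; Samir's €720,000 share passes to Samir's issue.
Kenji's share (€720,000) is divided into 2 shares of €360,000: Tobias takes €360,000; Saskia's €360,000 share passes to Saskia's issue.
Saskia's share (€360,000) is divided into 2 shares of €180,000: Maeve and Greta each take €180,000.
Samir's share (€720,000) is divided into 3 shares of €240,000: Hollis, Freya, and Fionn each take €240,000.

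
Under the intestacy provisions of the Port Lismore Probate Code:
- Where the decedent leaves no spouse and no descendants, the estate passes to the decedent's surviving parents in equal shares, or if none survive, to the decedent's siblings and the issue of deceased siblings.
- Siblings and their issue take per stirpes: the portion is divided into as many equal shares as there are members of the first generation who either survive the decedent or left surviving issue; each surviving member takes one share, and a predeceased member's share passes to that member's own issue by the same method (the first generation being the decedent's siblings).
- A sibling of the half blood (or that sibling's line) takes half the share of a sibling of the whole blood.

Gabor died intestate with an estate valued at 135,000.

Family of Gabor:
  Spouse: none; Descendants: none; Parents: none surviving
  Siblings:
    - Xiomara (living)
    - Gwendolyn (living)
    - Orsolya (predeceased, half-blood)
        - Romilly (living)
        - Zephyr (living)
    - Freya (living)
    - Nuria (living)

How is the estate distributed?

The entire 135,000 passes to the siblings and their issue.
Counting each half-blood sibling's line as half a unit, there are 9/2 units in 135,000, so one unit is 30,000. Whole-blood lines (Xiomara, Gwendolyn, Freya, and Nuria) take 30,000 each; half-blood lines (Orsolya) take 15,000 each.
Orsolya's share (15,000) is divided into 2 shares of 7,500: Romilly and Zephyr each take 7,500.

Xiomara: 30,000; Gwendolyn: 30,000; Romilly: 7,500; Zephyr: 7,500; Freya: 30,000; Nuria: 30,000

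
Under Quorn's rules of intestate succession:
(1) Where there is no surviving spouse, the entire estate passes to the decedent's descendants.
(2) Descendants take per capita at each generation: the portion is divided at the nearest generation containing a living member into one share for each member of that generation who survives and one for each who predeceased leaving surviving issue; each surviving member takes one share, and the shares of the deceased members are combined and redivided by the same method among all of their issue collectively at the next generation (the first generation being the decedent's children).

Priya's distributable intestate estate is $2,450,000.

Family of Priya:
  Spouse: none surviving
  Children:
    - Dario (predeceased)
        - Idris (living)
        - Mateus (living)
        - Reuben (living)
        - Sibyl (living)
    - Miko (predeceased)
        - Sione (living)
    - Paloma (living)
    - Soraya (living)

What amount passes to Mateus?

Mateus receives $245,000.

The entire $2,450,000 passes to the descendants.
That amount ($2,450,000) is divided at the children's generation into 4 shares of $612,500. Paloma and Soraya each take $612,500. The 2 shares of the deceased (Dario and Miko) are combined into a pool of $1,225,000.
That pool ($1,225,000) is divided at the grandchildren's generation equally among Idris, Mateus, Reuben, Sibyl, and Sione: $245,000 each.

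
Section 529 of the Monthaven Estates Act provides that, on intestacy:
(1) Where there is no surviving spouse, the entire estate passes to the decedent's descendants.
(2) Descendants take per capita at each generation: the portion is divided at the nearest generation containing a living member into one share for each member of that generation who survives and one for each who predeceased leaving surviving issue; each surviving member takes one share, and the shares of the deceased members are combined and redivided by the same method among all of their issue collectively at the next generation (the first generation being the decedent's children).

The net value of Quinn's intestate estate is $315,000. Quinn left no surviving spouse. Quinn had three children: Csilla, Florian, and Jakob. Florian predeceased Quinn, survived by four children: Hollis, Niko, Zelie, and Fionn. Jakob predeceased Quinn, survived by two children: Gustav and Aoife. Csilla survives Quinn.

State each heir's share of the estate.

The entire $315,000 passes to the descendants.
That amount ($315,000) is divided at the children's generation into 3 shares of $105,000. Csilla takes $105,000. The 2 shares of the deceased (Florian and Jakob) are combined into a pool of $210,000.
That pool ($210,000) is divided at the grandchildren's generation equally among Hollis, Niko, Zelie, Fionn, Gustav, and Aoife: $35,000 each.

Csilla: $105,000; Hollis: $35,000; Niko: $35,000; Zelie: $35,000; Fionn: $35,000; Gustav: $35,000; Aoife: $35,000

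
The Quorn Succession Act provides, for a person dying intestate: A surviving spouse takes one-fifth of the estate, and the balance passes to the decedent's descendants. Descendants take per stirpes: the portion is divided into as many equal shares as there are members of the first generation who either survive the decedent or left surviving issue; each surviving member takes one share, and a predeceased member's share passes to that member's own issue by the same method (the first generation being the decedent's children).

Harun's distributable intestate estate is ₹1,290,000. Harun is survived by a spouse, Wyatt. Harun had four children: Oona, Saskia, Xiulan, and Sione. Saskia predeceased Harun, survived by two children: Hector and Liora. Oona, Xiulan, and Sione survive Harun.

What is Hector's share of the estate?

Hector receives ₹129,000.

Wyatt takes one-fifth of ₹1,290,000 = ₹258,000. The remaining ₹1,032,000 passes to the descendants.
The descendants' portion (₹1,032,000) is divided into 4 shares of ₹258,000: Oona, Xiulan, and Sione each take ₹258,000; Saskia's ₹258,000 share passes to Saskia's issue.
Saskia's share (₹258,000) is divided into 2 shares of ₹129,000: Hector and Liora each take ₹129,000.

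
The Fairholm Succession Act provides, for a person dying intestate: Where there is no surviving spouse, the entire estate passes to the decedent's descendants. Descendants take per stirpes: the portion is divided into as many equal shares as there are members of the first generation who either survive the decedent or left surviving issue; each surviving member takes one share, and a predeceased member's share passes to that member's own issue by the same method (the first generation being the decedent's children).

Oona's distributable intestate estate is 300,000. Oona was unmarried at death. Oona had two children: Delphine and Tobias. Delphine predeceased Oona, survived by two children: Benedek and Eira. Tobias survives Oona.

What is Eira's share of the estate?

Eira receives 75,000.

The entire 300,000 passes to the descendants.
That amount (300,000) is divided into 2 shares of 150,000: Tobias takes 150,000; Delphine's 150,000 share passes to Delphine's issue.
Delphine's share (150,000) is divided into 2 shares of 75,000: Benedek and Eira each take 75,000.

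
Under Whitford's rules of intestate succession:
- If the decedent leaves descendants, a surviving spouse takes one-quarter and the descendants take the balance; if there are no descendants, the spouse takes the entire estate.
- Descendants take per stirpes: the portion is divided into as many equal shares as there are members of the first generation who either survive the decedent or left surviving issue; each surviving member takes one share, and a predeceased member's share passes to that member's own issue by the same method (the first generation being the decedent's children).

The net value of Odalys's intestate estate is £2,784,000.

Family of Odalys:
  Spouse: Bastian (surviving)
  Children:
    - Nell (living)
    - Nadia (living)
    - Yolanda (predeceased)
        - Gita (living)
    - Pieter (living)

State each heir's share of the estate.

Bastian: £696,000; Nell: £522,000; Nadia: £522,000; Gita: £522,000; Pieter: £522,000

Bastian takes one-quarter of £2,784,000 = £696,000. The remaining £2,088,000 passes to the descendants.
The descendants' portion (£2,088,000) is divided into 4 shares of £522,000: Nell, Nadia, and Pieter each take £522,000; Yolanda's £522,000 share passes to Yolanda's issue.
Yolanda's share (£522,000) passes entirely to Gita.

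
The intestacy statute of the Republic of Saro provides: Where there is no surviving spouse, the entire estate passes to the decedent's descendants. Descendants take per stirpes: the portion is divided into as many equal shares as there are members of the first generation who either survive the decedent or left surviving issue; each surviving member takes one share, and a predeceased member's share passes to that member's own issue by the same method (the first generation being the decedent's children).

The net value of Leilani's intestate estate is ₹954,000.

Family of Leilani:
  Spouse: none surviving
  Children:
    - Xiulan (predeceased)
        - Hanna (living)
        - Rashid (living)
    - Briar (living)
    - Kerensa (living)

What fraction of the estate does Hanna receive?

The entire ₹954,000 passes to the descendants.
That amount (₹954,000) is divided into 3 shares of ₹318,000: Briar and Kerensa each take ₹318,000; Xiulan's ₹318,000 share passes to Xiulan's issue.
Xiulan's share (₹318,000) is divided into 2 shares of ₹159,000: Hanna and Rashid each take ₹159,000.

Hanna receives 1/6 of the estate.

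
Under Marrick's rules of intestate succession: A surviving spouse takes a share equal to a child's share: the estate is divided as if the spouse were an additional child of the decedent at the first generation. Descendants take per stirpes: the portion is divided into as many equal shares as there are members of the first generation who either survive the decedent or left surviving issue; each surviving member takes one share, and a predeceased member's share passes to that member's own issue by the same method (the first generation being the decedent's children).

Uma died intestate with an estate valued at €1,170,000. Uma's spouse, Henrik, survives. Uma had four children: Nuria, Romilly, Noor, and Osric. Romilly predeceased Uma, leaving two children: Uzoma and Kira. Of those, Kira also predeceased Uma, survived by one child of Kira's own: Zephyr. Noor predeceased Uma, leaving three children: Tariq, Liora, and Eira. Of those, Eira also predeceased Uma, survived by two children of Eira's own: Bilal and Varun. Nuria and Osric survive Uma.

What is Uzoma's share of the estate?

The spouse counts as an additional share at the children's level, so there are 5 primary shares of €234,000. Henrik takes one such share (€234,000).
The children's combined portion (€936,000) is divided into 4 shares of €234,000: Nuria and Osric each take €234,000; Romilly's €234,000 share passes to Romilly's issue; Noor's €234,000 share passes to Noor's issue.
Romilly's share (€234,000) is divided into 2 shares of €117,000: Uzoma takes €117,000; Kira's €117,000 share passes to Kira's issue.
Kira's share (€117,000) passes entirely to Zephyr.
Noor's share (€234,000) is divided into 3 shares of €78,000: Tariq and Liora each take €78,000; Eira's €78,000 share passes to Eira's issue.
Eira's share (€78,000) is divided into 2 shares of €39,000: Bilal and Varun each take €39,000.

Uzoma receives €117,000.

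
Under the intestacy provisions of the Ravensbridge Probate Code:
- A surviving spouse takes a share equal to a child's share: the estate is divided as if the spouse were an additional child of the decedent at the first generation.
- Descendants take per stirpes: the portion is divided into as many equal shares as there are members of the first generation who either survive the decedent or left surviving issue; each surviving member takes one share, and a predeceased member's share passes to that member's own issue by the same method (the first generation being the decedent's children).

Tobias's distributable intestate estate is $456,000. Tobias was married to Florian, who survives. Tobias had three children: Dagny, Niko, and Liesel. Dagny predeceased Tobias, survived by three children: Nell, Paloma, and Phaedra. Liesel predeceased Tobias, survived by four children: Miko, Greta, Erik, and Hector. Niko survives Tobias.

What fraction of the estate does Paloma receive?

The spouse counts as an additional share at the children's level, so there are 4 primary shares of $114,000. Florian takes one such share ($114,000).
The children's combined portion ($342,000) is divided into 3 shares of $114,000: Niko takes $114,000; Dagny's $114,000 share passes to Dagny's issue; Liesel's $114,000 share passes to Liesel's issue.
Dagny's share ($114,000) is divided into 3 shares of $38,000: Nell, Paloma, and Phaedra each take $38,000.
Liesel's share ($114,000) is divided into 4 shares of $28,500: Miko, Greta, Erik, and Hector each take $28,500.

Paloma receives 1/12 of the estate.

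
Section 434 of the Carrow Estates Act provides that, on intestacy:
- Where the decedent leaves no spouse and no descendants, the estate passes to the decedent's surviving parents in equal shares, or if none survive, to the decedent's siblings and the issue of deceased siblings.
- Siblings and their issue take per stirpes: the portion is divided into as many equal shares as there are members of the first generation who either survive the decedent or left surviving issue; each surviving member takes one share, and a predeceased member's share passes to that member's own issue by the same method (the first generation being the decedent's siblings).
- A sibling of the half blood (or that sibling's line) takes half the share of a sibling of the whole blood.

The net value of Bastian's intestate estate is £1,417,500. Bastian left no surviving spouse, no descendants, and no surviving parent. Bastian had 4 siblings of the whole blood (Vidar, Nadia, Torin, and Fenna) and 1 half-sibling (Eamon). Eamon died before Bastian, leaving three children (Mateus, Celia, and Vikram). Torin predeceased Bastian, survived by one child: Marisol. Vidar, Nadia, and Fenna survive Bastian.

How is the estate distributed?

The entire £1,417,500 passes to the siblings and their issue.
Counting each half-blood sibling's line as half a unit, there are 9/2 units in £1,417,500, so one unit is £315,000. Whole-blood lines (Vidar, Nadia, Torin, and Fenna) take £315,000 each; half-blood lines (Eamon) take £157,500 each.
Eamon's share (£157,500) is divided into 3 shares of £52,500: Mateus, Celia, and Vikram each take £52,500.
Torin's share (£315,000) passes entirely to Marisol.

Vidar: £315,000; Nadia: £315,000; Mateus: £52,500; Celia: £52,500; Vikram: £52,500; Marisol: £315,000; Fenna: £315,000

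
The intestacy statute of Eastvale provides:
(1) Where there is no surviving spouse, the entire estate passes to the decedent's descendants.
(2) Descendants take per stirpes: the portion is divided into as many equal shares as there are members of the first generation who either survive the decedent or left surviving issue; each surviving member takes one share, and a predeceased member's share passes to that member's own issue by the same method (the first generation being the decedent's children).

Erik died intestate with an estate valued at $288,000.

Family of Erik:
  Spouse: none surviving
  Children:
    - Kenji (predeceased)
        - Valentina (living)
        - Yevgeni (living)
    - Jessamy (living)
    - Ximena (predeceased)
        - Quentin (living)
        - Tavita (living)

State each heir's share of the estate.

The entire $288,000 passes to the descendants.
That amount ($288,000) is divided into 3 shares of $96,000: Jessamy takes $96,000; Kenji's $96,000 share passes to Kenji's issue; Ximena's $96,000 share passes to Ximena's issue.
Kenji's share ($96,000) is divided into 2 shares of $48,000: Valentina and Yevgeni each take $48,000.
Ximena's share ($96,000) is divided into 2 shares of $48,000: Quentin and Tavita each take $48,000.

Valentina: $48,000; Yevgeni: $48,000; Jessamy: $96,000; Quentin: $48,000; Tavita: $48,000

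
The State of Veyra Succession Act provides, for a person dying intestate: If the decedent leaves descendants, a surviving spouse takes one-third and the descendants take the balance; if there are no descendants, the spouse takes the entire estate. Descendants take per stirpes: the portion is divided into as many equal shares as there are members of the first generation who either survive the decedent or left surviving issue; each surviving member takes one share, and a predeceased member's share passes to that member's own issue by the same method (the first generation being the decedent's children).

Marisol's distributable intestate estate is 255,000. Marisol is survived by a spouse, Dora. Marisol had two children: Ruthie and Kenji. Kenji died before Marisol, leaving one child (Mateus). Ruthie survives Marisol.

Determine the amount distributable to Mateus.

Mateus receives 85,000.

Dora takes one-third of 255,000 = 85,000. The remaining 170,000 passes to the descendants.
The descendants' portion (170,000) is divided into 2 shares of 85,000: Ruthie takes 85,000; Kenji's 85,000 share passes to Kenji's issue.
Kenji's share (85,000) passes entirely to Mateus.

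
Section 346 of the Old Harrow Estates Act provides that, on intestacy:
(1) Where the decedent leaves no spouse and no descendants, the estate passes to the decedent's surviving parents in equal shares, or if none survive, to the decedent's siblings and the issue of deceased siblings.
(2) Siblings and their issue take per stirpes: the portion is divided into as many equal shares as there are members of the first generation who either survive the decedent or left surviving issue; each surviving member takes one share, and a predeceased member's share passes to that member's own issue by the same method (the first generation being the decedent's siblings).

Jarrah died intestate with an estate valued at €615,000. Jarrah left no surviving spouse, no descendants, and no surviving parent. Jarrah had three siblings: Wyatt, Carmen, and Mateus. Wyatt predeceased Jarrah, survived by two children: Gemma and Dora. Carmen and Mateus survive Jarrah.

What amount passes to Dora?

Dora receives €102,500.

The entire €615,000 passes to the siblings and their issue.
That amount (€615,000) is divided into 3 shares of €205,000: Carmen and Mateus each take €205,000; Wyatt's €205,000 share passes to Wyatt's issue.
Wyatt's share (€205,000) is divided into 2 shares of €102,500: Gemma and Dora each take €102,500.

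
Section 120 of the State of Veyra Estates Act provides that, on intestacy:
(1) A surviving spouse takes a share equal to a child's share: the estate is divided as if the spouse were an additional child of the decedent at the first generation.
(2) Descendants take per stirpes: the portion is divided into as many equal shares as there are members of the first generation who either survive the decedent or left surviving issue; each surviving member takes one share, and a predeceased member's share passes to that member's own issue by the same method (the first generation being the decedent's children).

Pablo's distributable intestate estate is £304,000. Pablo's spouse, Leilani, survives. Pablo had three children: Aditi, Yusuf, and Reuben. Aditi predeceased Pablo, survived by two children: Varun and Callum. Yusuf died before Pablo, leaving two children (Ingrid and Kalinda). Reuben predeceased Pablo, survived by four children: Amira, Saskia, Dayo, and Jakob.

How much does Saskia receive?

Saskia receives £19,000.

The spouse counts as an additional share at the children's level, so there are 4 primary shares of £76,000. Leilani takes one such share (£76,000).
The children's combined portion (£228,000) is divided into 3 shares of £76,000: Aditi's £76,000 share passes to Aditi's issue; Yusuf's £76,000 share passes to Yusuf's issue; Reuben's £76,000 share passes to Reuben's issue.
Aditi's share (£76,000) is divided into 2 shares of £38,000: Varun and Callum each take £38,000.
Yusuf's share (£76,000) is divided into 2 shares of £38,000: Ingrid and Kalinda each take £38,000.
Reuben's share (£76,000) is divided into 4 shares of £19,000: Amira, Saskia, Dayo, and Jakob each take £19,000.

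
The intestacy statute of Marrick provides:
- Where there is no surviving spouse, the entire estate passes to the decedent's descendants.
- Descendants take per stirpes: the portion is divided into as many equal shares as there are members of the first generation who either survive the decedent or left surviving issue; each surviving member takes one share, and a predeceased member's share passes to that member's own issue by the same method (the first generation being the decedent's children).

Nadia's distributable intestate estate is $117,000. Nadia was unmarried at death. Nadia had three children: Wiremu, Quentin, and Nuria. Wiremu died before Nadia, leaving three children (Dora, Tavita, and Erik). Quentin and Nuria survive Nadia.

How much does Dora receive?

The entire $117,000 passes to the descendants.
That amount ($117,000) is divided into 3 shares of $39,000: Quentin and Nuria each take $39,000; Wiremu's $39,000 share passes to Wiremu's issue.
Wiremu's share ($39,000) is divided into 3 shares of $13,000: Dora, Tavita, and Erik each take $13,000.

Dora receives $13,000.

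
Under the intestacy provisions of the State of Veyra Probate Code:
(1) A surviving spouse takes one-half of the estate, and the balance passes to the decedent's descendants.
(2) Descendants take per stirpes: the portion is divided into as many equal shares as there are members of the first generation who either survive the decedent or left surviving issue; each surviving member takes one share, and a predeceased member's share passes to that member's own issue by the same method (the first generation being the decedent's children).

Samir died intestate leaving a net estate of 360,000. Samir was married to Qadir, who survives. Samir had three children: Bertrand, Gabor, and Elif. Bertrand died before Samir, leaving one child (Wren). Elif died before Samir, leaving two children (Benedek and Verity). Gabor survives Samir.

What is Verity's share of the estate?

Qadir takes one-half of 360,000 = 180,000. The remaining 180,000 passes to the descendants.
The descendants' portion (180,000) is divided into 3 shares of 60,000: Gabor takes 60,000; Bertrand's 60,000 share passes to Bertrand's issue; Elif's 60,000 share passes to Elif's issue.
Bertrand's share (60,000) passes entirely to Wren.
Elif's share (60,000) is divided into 2 shares of 30,000: Benedek and Verity each take 30,000.

Verity receives 30,000.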